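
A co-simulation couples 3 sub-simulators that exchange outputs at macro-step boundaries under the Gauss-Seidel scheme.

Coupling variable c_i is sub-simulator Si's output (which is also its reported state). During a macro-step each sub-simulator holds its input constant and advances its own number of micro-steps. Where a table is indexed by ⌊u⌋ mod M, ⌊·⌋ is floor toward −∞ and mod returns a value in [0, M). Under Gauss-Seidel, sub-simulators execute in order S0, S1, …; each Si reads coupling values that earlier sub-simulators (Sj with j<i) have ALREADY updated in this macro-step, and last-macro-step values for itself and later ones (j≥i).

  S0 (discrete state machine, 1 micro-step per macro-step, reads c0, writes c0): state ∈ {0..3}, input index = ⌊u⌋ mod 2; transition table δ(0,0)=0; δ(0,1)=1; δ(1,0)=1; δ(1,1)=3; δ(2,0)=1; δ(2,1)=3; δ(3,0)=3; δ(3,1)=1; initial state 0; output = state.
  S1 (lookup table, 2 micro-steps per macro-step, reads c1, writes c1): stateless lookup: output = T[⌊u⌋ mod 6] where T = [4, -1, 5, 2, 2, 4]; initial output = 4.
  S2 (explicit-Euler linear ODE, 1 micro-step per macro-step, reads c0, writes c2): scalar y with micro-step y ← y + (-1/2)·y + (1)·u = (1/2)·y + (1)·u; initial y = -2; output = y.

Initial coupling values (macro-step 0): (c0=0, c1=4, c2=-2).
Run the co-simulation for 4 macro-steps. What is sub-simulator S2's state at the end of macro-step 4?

macro 1: S0 reads c0=0 → after 1×micro: 0; S1 reads c1=4 → after 2×micro: 2; S2 reads c0=0 → after 1×micro: -1 ⇒ (c0=0, c1=2, c2=-1)
macro 2: S0 reads c0=0 → after 1×micro: 0; S1 reads c1=2 → after 2×micro: 5; S2 reads c0=0 → after 1×micro: -1/2 ⇒ (c0=0, c1=5, c2=-1/2)
macro 3: S0 reads c0=0 → after 1×micro: 0; S1 reads c1=5 → after 2×micro: 4; S2 reads c0=0 → after 1×micro: -1/4 ⇒ (c0=0, c1=4, c2=-1/4)
macro 4: S0 reads c0=0 → after 1×micro: 0; S1 reads c1=4 → after 2×micro: 2; S2 reads c0=0 → after 1×micro: -1/8 ⇒ (c0=0, c1=2, c2=-1/8)

S2 state at macro-step 4 = -1/8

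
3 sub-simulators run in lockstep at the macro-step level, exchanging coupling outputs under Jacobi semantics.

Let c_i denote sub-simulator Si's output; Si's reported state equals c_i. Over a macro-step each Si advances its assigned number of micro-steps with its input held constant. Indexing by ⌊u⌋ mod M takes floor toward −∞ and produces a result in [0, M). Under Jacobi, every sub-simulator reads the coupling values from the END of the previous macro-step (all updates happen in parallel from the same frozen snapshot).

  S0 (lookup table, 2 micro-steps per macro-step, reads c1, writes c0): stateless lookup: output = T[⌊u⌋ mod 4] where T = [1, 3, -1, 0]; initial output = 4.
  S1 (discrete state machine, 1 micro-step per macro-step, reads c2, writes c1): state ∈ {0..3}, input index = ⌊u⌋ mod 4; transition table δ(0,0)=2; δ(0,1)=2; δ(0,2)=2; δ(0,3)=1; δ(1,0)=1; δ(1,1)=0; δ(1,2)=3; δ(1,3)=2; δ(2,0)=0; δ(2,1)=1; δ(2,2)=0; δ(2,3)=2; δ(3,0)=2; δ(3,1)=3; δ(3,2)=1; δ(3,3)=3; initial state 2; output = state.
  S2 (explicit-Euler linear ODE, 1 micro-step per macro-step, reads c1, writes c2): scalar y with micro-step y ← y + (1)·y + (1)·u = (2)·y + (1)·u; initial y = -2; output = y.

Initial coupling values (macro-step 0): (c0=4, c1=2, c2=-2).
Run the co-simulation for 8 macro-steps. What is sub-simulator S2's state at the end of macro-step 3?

macro 1: S0 reads c1=2 → after 2×micro: -1; S1 reads c2=-2 → after 1×micro: 0; S2 reads c1=2 → after 1×micro: -2 ⇒ (c0=-1, c1=0, c2=-2)
macro 2: S0 reads c1=0 → after 2×micro: 1; S1 reads c2=-2 → after 1×micro: 2; S2 reads c1=0 → after 1×micro: -4 ⇒ (c0=1, c1=2, c2=-4)
macro 3: S0 reads c1=2 → after 2×micro: -1; S1 reads c2=-4 → after 1×micro: 0; S2 reads c1=2 → after 1×micro: -6 ⇒ (c0=-1, c1=0, c2=-6)
macro 4: S0 reads c1=0 → after 2×micro: 1; S1 reads c2=-6 → after 1×micro: 2; S2 reads c1=0 → after 1×micro: -12 ⇒ (c0=1, c1=2, c2=-12)
macro 5: S0 reads c1=2 → after 2×micro: -1; S1 reads c2=-12 → after 1×micro: 0; S2 reads c1=2 → after 1×micro: -22 ⇒ (c0=-1, c1=0, c2=-22)
macro 6: S0 reads c1=0 → after 2×micro: 1; S1 reads c2=-22 → after 1×micro: 2; S2 reads c1=0 → after 1×micro: -44 ⇒ (c0=1, c1=2, c2=-44)
macro 7: S0 reads c1=2 → after 2×micro: -1; S1 reads c2=-44 → after 1×micro: 0; S2 reads c1=2 → after 1×micro: -86 ⇒ (c0=-1, c1=0, c2=-86)
macro 8: S0 reads c1=0 → after 2×micro: 1; S1 reads c2=-86 → after 1×micro: 2; S2 reads c1=0 → after 1×micro: -172 ⇒ (c0=1, c1=2, c2=-172)

S2 state at macro-step 3 = -6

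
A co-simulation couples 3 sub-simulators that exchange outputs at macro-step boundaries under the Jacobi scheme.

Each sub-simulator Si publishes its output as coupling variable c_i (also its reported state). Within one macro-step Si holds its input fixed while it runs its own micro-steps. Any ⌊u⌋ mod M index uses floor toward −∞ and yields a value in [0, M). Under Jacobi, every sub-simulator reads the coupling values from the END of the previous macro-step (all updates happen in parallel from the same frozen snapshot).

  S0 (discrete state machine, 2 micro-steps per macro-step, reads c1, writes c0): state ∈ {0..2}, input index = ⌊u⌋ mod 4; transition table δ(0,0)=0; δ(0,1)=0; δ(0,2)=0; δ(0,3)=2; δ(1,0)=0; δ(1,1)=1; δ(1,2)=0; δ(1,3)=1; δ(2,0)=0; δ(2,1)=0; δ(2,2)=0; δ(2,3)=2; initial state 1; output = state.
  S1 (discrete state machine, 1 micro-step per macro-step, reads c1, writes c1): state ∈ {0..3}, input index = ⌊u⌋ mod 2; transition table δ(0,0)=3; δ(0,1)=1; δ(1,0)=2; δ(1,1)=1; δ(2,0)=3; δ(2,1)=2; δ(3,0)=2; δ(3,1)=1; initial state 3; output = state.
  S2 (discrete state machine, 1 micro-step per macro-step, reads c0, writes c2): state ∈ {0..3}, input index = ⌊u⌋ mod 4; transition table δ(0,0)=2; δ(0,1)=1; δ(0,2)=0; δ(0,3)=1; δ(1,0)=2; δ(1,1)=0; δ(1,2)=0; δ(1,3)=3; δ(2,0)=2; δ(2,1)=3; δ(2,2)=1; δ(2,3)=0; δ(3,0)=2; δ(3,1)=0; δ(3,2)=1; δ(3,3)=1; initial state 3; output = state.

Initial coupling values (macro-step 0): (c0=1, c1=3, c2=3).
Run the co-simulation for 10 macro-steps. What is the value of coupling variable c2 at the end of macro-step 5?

c2 at macro-step 5 = 0

macro 1: S0 reads c1=3 → after 2×micro: 1; S1 reads c1=3 → after 1×micro: 1; S2 reads c0=1 → after 1×micro: 0 ⇒ (c0=1, c1=1, c2=0)
macro 2: S0 reads c1=1 → after 2×micro: 1; S1 reads c1=1 → after 1×micro: 1; S2 reads c0=1 → after 1×micro: 1 ⇒ (c0=1, c1=1, c2=1)
macro 3: S0 reads c1=1 → after 2×micro: 1; S1 reads c1=1 → after 1×micro: 1; S2 reads c0=1 → after 1×micro: 0 ⇒ (c0=1, c1=1, c2=0)
macro 4: S0 reads c1=1 → after 2×micro: 1; S1 reads c1=1 → after 1×micro: 1; S2 reads c0=1 → after 1×micro: 1 ⇒ (c0=1, c1=1, c2=1)
macro 5: S0 reads c1=1 → after 2×micro: 1; S1 reads c1=1 → after 1×micro: 1; S2 reads c0=1 → after 1×micro: 0 ⇒ (c0=1, c1=1, c2=0)
macro 6: S0 reads c1=1 → after 2×micro: 1; S1 reads c1=1 → after 1×micro: 1; S2 reads c0=1 → after 1×micro: 1 ⇒ (c0=1, c1=1, c2=1)
macro 7: S0 reads c1=1 → after 2×micro: 1; S1 reads c1=1 → after 1×micro: 1; S2 reads c0=1 → after 1×micro: 0 ⇒ (c0=1, c1=1, c2=0)
macro 8: S0 reads c1=1 → after 2×micro: 1; S1 reads c1=1 → after 1×micro: 1; S2 reads c0=1 → after 1×micro: 1 ⇒ (c0=1, c1=1, c2=1)
macro 9: S0 reads c1=1 → after 2×micro: 1; S1 reads c1=1 → after 1×micro: 1; S2 reads c0=1 → after 1×micro: 0 ⇒ (c0=1, c1=1, c2=0)
macro 10: S0 reads c1=1 → after 2×micro: 1; S1 reads c1=1 → after 1×micro: 1; S2 reads c0=1 → after 1×micro: 1 ⇒ (c0=1, c1=1, c2=1)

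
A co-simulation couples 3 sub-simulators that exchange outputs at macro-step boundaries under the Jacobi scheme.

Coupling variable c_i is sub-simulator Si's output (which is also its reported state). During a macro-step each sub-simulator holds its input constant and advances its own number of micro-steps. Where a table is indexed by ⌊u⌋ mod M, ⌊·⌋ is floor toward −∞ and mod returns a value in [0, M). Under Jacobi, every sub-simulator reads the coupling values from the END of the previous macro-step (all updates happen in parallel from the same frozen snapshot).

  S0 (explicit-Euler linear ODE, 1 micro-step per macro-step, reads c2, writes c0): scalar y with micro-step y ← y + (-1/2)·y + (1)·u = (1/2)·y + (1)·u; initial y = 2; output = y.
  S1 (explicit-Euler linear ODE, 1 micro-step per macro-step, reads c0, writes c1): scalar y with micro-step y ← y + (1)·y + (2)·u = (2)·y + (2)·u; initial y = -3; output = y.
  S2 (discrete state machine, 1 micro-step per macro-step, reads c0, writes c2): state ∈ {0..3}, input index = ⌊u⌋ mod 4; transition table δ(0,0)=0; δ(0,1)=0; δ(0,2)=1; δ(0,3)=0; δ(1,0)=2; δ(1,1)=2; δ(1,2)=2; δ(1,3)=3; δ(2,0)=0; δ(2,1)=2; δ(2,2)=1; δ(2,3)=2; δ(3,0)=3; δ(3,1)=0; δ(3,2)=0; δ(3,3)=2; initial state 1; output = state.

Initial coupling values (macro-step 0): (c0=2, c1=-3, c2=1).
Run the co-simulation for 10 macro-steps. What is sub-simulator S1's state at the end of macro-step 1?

S1 state at macro-step 1 = -2

macro 1: S0 reads c2=1 → after 1×micro: 2; S1 reads c0=2 → after 1×micro: -2; S2 reads c0=2 → after 1×micro: 2 ⇒ (c0=2, c1=-2, c2=2)
macro 2: S0 reads c2=2 → after 1×micro: 3; S1 reads c0=2 → after 1×micro: 0; S2 reads c0=2 → after 1×micro: 1 ⇒ (c0=3, c1=0, c2=1)
macro 3: S0 reads c2=1 → after 1×micro: 5/2; S1 reads c0=3 → after 1×micro: 6; S2 reads c0=3 → after 1×micro: 3 ⇒ (c0=5/2, c1=6, c2=3)
macro 4: S0 reads c2=3 → after 1×micro: 17/4; S1 reads c0=5/2 → after 1×micro: 17; S2 reads c0=5/2 → after 1×micro: 0 ⇒ (c0=17/4, c1=17, c2=0)
macro 5: S0 reads c2=0 → after 1×micro: 17/8; S1 reads c0=17/4 → after 1×micro: 85/2; S2 reads c0=17/4 → after 1×micro: 0 ⇒ (c0=17/8, c1=85/2, c2=0)
macro 6: S0 reads c2=0 → after 1×micro: 17/16; S1 reads c0=17/8 → after 1×micro: 357/4; S2 reads c0=17/8 → after 1×micro: 1 ⇒ (c0=17/16, c1=357/4, c2=1)
macro 7: S0 reads c2=1 → after 1×micro: 49/32; S1 reads c0=17/16 → after 1×micro: 1445/8; S2 reads c0=17/16 → after 1×micro: 2 ⇒ (c0=49/32, c1=1445/8, c2=2)
macro 8: S0 reads c2=2 → after 1×micro: 177/64; S1 reads c0=49/32 → after 1×micro: 5829/16; S2 reads c0=49/32 → after 1×micro: 2 ⇒ (c0=177/64, c1=5829/16, c2=2)
macro 9: S0 reads c2=2 → after 1×micro: 433/128; S1 reads c0=177/64 → after 1×micro: 23493/32; S2 reads c0=177/64 → after 1×micro: 1 ⇒ (c0=433/128, c1=23493/32, c2=1)
macro 10: S0 reads c2=1 → after 1×micro: 689/256; S1 reads c0=433/128 → after 1×micro: 94405/64; S2 reads c0=433/128 → after 1×micro: 3 ⇒ (c0=689/256, c1=94405/64, c2=3)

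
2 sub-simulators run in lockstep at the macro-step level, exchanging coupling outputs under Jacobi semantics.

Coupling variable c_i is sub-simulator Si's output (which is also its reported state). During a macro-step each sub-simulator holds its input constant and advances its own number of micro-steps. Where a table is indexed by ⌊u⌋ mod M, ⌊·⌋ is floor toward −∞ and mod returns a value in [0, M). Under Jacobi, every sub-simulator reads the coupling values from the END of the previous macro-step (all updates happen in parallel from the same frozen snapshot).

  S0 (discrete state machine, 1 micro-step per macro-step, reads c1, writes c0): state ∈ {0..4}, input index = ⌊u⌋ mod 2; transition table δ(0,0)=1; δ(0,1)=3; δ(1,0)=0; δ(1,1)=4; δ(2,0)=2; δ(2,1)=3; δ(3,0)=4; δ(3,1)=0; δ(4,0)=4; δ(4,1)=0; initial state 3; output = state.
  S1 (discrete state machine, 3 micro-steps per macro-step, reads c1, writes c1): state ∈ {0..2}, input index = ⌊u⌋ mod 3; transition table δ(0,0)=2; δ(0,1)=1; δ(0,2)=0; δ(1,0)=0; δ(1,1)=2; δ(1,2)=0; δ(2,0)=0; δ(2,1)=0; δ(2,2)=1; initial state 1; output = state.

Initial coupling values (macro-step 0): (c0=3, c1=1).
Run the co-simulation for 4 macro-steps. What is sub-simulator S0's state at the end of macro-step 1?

S0 state at macro-step 1 = 0

macro 1: S0 reads c1=1 → after 1×micro: 0; S1 reads c1=1 → after 3×micro: 1 ⇒ (c0=0, c1=1)
macro 2: S0 reads c1=1 → after 1×micro: 3; S1 reads c1=1 → after 3×micro: 1 ⇒ (c0=3, c1=1)
macro 3: S0 reads c1=1 → after 1×micro: 0; S1 reads c1=1 → after 3×micro: 1 ⇒ (c0=0, c1=1)
macro 4: S0 reads c1=1 → after 1×micro: 3; S1 reads c1=1 → after 3×micro: 1 ⇒ (c0=3, c1=1)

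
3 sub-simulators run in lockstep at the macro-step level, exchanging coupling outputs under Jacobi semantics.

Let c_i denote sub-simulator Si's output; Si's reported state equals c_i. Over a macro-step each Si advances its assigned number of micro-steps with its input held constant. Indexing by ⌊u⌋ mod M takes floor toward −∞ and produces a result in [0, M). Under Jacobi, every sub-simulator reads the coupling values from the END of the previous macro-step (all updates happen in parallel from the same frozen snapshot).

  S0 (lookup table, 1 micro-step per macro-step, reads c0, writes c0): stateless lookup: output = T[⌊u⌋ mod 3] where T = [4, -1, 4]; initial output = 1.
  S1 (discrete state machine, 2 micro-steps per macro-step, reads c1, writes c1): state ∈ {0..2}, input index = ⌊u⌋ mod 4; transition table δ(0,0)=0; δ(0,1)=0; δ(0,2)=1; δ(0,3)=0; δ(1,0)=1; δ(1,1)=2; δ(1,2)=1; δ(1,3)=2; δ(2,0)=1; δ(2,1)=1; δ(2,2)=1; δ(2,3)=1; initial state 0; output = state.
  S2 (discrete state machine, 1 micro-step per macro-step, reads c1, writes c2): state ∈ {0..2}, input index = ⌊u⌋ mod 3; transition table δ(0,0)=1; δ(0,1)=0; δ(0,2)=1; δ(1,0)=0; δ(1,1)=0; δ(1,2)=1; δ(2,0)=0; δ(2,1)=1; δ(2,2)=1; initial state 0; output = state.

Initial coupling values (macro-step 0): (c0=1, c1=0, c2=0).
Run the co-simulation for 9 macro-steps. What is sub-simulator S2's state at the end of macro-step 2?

macro 1: S0 reads c0=1 → after 1×micro: -1; S1 reads c1=0 → after 2×micro: 0; S2 reads c1=0 → after 1×micro: 1 ⇒ (c0=-1, c1=0, c2=1)
macro 2: S0 reads c0=-1 → after 1×micro: 4; S1 reads c1=0 → after 2×micro: 0; S2 reads c1=0 → after 1×micro: 0 ⇒ (c0=4, c1=0, c2=0)
macro 3: S0 reads c0=4 → after 1×micro: -1; S1 reads c1=0 → after 2×micro: 0; S2 reads c1=0 → after 1×micro: 1 ⇒ (c0=-1, c1=0, c2=1)
macro 4: S0 reads c0=-1 → after 1×micro: 4; S1 reads c1=0 → after 2×micro: 0; S2 reads c1=0 → after 1×micro: 0 ⇒ (c0=4, c1=0, c2=0)
macro 5: S0 reads c0=4 → after 1×micro: -1; S1 reads c1=0 → after 2×micro: 0; S2 reads c1=0 → after 1×micro: 1 ⇒ (c0=-1, c1=0, c2=1)
macro 6: S0 reads c0=-1 → after 1×micro: 4; S1 reads c1=0 → after 2×micro: 0; S2 reads c1=0 → after 1×micro: 0 ⇒ (c0=4, c1=0, c2=0)
macro 7: S0 reads c0=4 → after 1×micro: -1; S1 reads c1=0 → after 2×micro: 0; S2 reads c1=0 → after 1×micro: 1 ⇒ (c0=-1, c1=0, c2=1)
macro 8: S0 reads c0=-1 → after 1×micro: 4; S1 reads c1=0 → after 2×micro: 0; S2 reads c1=0 → after 1×micro: 0 ⇒ (c0=4, c1=0, c2=0)
macro 9: S0 reads c0=4 → after 1×micro: -1; S1 reads c1=0 → after 2×micro: 0; S2 reads c1=0 → after 1×micro: 1 ⇒ (c0=-1, c1=0, c2=1)

S2 state at macro-step 2 = 0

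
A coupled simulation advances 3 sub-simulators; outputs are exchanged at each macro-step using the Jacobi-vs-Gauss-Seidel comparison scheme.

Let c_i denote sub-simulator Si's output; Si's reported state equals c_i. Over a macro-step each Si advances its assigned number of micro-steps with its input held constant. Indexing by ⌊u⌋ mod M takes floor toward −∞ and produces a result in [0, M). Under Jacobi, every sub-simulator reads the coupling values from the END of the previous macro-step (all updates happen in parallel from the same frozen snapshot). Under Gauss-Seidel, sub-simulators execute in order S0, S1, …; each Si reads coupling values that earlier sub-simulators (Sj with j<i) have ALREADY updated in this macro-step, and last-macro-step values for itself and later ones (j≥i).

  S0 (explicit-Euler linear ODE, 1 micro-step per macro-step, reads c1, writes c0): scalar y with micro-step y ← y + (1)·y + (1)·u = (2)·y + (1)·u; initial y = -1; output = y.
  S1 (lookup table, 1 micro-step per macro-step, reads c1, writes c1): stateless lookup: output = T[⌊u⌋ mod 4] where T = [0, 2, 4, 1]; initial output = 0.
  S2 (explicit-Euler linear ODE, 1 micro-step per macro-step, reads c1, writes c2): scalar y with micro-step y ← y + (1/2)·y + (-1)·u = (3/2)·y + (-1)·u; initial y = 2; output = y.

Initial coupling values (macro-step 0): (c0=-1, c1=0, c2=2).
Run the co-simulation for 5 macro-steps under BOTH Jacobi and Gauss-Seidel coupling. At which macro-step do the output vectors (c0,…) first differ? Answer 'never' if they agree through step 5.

first divergence at macro-step: never

[Jacobi] macro 1: S0 reads c1=0 → after 1×micro: -2; S1 reads c1=0 → after 1×micro: 0; S2 reads c1=0 → after 1×micro: 3 ⇒ (c0=-2, c1=0, c2=3)
[Jacobi] macro 2: S0 reads c1=0 → after 1×micro: -4; S1 reads c1=0 → after 1×micro: 0; S2 reads c1=0 → after 1×micro: 9/2 ⇒ (c0=-4, c1=0, c2=9/2)
[Jacobi] macro 3: S0 reads c1=0 → after 1×micro: -8; S1 reads c1=0 → after 1×micro: 0; S2 reads c1=0 → after 1×micro: 27/4 ⇒ (c0=-8, c1=0, c2=27/4)
[Jacobi] macro 4: S0 reads c1=0 → after 1×micro: -16; S1 reads c1=0 → after 1×micro: 0; S2 reads c1=0 → after 1×micro: 81/8 ⇒ (c0=-16, c1=0, c2=81/8)
[Jacobi] macro 5: S0 reads c1=0 → after 1×micro: -32; S1 reads c1=0 → after 1×micro: 0; S2 reads c1=0 → after 1×micro: 243/16 ⇒ (c0=-32, c1=0, c2=243/16)
[Gauss-Seidel] macro 1: S0 reads c1=0 → after 1×micro: -2; S1 reads c1=0 → after 1×micro: 0; S2 reads c1=0 → after 1×micro: 3 ⇒ (c0=-2, c1=0, c2=3)
[Gauss-Seidel] macro 2: S0 reads c1=0 → after 1×micro: -4; S1 reads c1=0 → after 1×micro: 0; S2 reads c1=0 → after 1×micro: 9/2 ⇒ (c0=-4, c1=0, c2=9/2)
[Gauss-Seidel] macro 3: S0 reads c1=0 → after 1×micro: -8; S1 reads c1=0 → after 1×micro: 0; S2 reads c1=0 → after 1×micro: 27/4 ⇒ (c0=-8, c1=0, c2=27/4)
[Gauss-Seidel] macro 4: S0 reads c1=0 → after 1×micro: -16; S1 reads c1=0 → after 1×micro: 0; S2 reads c1=0 → after 1×micro: 81/8 ⇒ (c0=-16, c1=0, c2=81/8)
[Gauss-Seidel] macro 5: S0 reads c1=0 → after 1×micro: -32; S1 reads c1=0 → after 1×micro: 0; S2 reads c1=0 → after 1×micro: 243/16 ⇒ (c0=-32, c1=0, c2=243/16)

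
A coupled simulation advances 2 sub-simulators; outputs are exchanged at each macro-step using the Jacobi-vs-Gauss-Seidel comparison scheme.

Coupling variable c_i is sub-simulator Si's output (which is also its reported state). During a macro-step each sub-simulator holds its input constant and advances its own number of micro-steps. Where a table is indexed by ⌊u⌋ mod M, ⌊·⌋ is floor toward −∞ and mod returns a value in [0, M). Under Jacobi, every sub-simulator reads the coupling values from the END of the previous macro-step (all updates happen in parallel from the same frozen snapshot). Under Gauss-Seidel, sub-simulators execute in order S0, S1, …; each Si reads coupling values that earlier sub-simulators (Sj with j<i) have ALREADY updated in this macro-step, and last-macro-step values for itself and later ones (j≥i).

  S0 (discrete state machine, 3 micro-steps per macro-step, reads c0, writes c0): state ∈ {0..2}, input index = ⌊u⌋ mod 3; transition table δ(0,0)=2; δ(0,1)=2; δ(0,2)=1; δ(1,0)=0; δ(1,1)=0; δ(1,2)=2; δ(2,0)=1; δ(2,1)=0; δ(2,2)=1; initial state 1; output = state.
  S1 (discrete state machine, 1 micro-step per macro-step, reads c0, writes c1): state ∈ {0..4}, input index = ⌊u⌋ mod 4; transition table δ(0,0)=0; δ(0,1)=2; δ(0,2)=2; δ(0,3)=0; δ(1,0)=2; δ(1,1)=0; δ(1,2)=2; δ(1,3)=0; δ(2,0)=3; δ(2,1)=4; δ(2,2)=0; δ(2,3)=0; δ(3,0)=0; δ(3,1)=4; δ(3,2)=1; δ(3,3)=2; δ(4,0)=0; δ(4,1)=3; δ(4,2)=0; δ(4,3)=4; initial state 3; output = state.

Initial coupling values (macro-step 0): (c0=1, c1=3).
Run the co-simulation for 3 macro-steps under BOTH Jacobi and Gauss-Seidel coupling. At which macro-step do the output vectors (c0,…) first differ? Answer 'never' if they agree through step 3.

[Jacobi] macro 1: S0 reads c0=1 → after 3×micro: 0; S1 reads c0=1 → after 1×micro: 4 ⇒ (c0=0, c1=4)
[Jacobi] macro 2: S0 reads c0=0 → after 3×micro: 0; S1 reads c0=0 → after 1×micro: 0 ⇒ (c0=0, c1=0)
[Jacobi] macro 3: S0 reads c0=0 → after 3×micro: 0; S1 reads c0=0 → after 1×micro: 0 ⇒ (c0=0, c1=0)
[Gauss-Seidel] macro 1: S0 reads c0=1 → after 3×micro: 0; S1 reads c0=0 → after 1×micro: 0 ⇒ (c0=0, c1=0)
[Gauss-Seidel] macro 2: S0 reads c0=0 → after 3×micro: 0; S1 reads c0=0 → after 1×micro: 0 ⇒ (c0=0, c1=0)
[Gauss-Seidel] macro 3: S0 reads c0=0 → after 3×micro: 0; S1 reads c0=0 → after 1×micro: 0 ⇒ (c0=0, c1=0)

first divergence at macro-step: 1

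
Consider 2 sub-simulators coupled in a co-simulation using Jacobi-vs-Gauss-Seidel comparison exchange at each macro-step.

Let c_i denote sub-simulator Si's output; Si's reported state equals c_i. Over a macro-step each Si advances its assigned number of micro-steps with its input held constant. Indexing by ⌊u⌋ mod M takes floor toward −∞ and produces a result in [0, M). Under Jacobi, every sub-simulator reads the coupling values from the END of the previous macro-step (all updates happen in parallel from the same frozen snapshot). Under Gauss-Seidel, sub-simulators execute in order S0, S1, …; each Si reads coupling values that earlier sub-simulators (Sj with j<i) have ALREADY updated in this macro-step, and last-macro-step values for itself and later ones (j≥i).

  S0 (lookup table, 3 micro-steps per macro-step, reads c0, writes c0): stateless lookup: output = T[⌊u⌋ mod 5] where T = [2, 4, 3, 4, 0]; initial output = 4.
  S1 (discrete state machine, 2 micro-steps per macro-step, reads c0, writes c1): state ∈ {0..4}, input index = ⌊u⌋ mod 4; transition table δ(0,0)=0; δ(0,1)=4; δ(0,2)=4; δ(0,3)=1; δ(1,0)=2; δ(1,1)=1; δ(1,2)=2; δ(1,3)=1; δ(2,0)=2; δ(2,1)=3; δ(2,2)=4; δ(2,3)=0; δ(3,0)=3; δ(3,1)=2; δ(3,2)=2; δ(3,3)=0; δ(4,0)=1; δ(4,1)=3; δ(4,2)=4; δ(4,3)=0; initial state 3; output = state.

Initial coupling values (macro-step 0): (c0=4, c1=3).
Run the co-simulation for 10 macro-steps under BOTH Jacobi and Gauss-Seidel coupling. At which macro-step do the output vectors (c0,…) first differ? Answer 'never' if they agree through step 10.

[Jacobi] macro 1: S0 reads c0=4 → after 3×micro: 0; S1 reads c0=4 → after 2×micro: 3 ⇒ (c0=0, c1=3)
[Jacobi] macro 2: S0 reads c0=0 → after 3×micro: 2; S1 reads c0=0 → after 2×micro: 3 ⇒ (c0=2, c1=3)
[Jacobi] macro 3: S0 reads c0=2 → after 3×micro: 3; S1 reads c0=2 → after 2×micro: 4 ⇒ (c0=3, c1=4)
[Jacobi] macro 4: S0 reads c0=3 → after 3×micro: 4; S1 reads c0=3 → after 2×micro: 1 ⇒ (c0=4, c1=1)
[Jacobi] macro 5: S0 reads c0=4 → after 3×micro: 0; S1 reads c0=4 → after 2×micro: 2 ⇒ (c0=0, c1=2)
[Jacobi] macro 6: S0 reads c0=0 → after 3×micro: 2; S1 reads c0=0 → after 2×micro: 2 ⇒ (c0=2, c1=2)
[Jacobi] macro 7: S0 reads c0=2 → after 3×micro: 3; S1 reads c0=2 → after 2×micro: 4 ⇒ (c0=3, c1=4)
[Jacobi] macro 8: S0 reads c0=3 → after 3×micro: 4; S1 reads c0=3 → after 2×micro: 1 ⇒ (c0=4, c1=1)
[Jacobi] macro 9: S0 reads c0=4 → after 3×micro: 0; S1 reads c0=4 → after 2×micro: 2 ⇒ (c0=0, c1=2)
[Jacobi] macro 10: S0 reads c0=0 → after 3×micro: 2; S1 reads c0=0 → after 2×micro: 2 ⇒ (c0=2, c1=2)
[Gauss-Seidel] macro 1: S0 reads c0=4 → after 3×micro: 0; S1 reads c0=0 → after 2×micro: 3 ⇒ (c0=0, c1=3)
[Gauss-Seidel] macro 2: S0 reads c0=0 → after 3×micro: 2; S1 reads c0=2 → after 2×micro: 4 ⇒ (c0=2, c1=4)
[Gauss-Seidel] macro 3: S0 reads c0=2 → after 3×micro: 3; S1 reads c0=3 → after 2×micro: 1 ⇒ (c0=3, c1=1)
[Gauss-Seidel] macro 4: S0 reads c0=3 → after 3×micro: 4; S1 reads c0=4 → after 2×micro: 2 ⇒ (c0=4, c1=2)
[Gauss-Seidel] macro 5: S0 reads c0=4 → after 3×micro: 0; S1 reads c0=0 → after 2×micro: 2 ⇒ (c0=0, c1=2)
[Gauss-Seidel] macro 6: S0 reads c0=0 → after 3×micro: 2; S1 reads c0=2 → after 2×micro: 4 ⇒ (c0=2, c1=4)
[Gauss-Seidel] macro 7: S0 reads c0=2 → after 3×micro: 3; S1 reads c0=3 → after 2×micro: 1 ⇒ (c0=3, c1=1)
[Gauss-Seidel] macro 8: S0 reads c0=3 → after 3×micro: 4; S1 reads c0=4 → after 2×micro: 2 ⇒ (c0=4, c1=2)
[Gauss-Seidel] macro 9: S0 reads c0=4 → after 3×micro: 0; S1 reads c0=0 → after 2×micro: 2 ⇒ (c0=0, c1=2)
[Gauss-Seidel] macro 10: S0 reads c0=0 → after 3×micro: 2; S1 reads c0=2 → after 2×micro: 4 ⇒ (c0=2, c1=4)

first divergence at macro-step: 2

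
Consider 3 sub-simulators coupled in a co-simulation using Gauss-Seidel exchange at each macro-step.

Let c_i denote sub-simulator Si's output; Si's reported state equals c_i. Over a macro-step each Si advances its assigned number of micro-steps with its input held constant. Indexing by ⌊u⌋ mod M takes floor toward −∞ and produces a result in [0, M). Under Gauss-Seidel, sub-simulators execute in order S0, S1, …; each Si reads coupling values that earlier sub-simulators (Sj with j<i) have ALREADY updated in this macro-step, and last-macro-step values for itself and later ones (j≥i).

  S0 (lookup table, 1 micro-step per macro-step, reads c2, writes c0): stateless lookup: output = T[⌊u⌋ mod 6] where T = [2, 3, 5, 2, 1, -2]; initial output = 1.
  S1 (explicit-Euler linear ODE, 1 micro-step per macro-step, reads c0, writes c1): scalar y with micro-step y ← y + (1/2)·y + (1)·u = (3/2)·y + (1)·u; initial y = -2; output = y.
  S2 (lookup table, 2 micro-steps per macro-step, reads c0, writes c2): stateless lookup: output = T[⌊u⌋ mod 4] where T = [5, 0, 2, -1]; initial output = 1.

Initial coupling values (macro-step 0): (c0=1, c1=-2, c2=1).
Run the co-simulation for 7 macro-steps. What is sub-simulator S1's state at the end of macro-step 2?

macro 1: S0 reads c2=1 → after 1×micro: 3; S1 reads c0=3 → after 1×micro: 0; S2 reads c0=3 → after 2×micro: -1 ⇒ (c0=3, c1=0, c2=-1)
macro 2: S0 reads c2=-1 → after 1×micro: -2; S1 reads c0=-2 → after 1×micro: -2; S2 reads c0=-2 → after 2×micro: 2 ⇒ (c0=-2, c1=-2, c2=2)
macro 3: S0 reads c2=2 → after 1×micro: 5; S1 reads c0=5 → after 1×micro: 2; S2 reads c0=5 → after 2×micro: 0 ⇒ (c0=5, c1=2, c2=0)
macro 4: S0 reads c2=0 → after 1×micro: 2; S1 reads c0=2 → after 1×micro: 5; S2 reads c0=2 → after 2×micro: 2 ⇒ (c0=2, c1=5, c2=2)
macro 5: S0 reads c2=2 → after 1×micro: 5; S1 reads c0=5 → after 1×micro: 25/2; S2 reads c0=5 → after 2×micro: 0 ⇒ (c0=5, c1=25/2, c2=0)
macro 6: S0 reads c2=0 → after 1×micro: 2; S1 reads c0=2 → after 1×micro: 83/4; S2 reads c0=2 → after 2×micro: 2 ⇒ (c0=2, c1=83/4, c2=2)
macro 7: S0 reads c2=2 → after 1×micro: 5; S1 reads c0=5 → after 1×micro: 289/8; S2 reads c0=5 → after 2×micro: 0 ⇒ (c0=5, c1=289/8, c2=0)

S1 state at macro-step 2 = -2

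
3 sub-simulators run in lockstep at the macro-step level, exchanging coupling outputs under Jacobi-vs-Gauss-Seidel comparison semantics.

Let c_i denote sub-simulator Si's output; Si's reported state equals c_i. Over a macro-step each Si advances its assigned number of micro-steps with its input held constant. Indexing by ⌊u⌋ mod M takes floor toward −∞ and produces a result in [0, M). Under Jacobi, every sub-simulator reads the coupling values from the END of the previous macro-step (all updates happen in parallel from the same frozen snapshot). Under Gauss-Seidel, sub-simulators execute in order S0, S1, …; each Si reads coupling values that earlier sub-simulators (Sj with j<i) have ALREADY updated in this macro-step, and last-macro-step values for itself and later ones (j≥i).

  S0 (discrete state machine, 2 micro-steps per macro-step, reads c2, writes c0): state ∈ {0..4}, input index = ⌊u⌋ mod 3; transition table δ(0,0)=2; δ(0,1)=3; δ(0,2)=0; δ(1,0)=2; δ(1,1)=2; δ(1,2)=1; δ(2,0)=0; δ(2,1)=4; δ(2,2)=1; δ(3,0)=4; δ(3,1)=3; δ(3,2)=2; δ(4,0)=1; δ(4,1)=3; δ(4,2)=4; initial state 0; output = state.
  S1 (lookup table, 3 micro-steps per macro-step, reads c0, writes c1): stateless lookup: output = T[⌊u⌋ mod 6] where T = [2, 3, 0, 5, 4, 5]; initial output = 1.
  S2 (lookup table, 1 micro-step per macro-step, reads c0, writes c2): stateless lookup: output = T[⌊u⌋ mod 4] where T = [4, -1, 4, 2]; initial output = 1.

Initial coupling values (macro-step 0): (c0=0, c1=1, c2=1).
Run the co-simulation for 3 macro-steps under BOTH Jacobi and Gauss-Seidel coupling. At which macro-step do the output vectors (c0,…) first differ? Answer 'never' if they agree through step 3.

[Jacobi] macro 1: S0 reads c2=1 → after 2×micro: 3; S1 reads c0=0 → after 3×micro: 2; S2 reads c0=0 → after 1×micro: 4 ⇒ (c0=3, c1=2, c2=4)
[Jacobi] macro 2: S0 reads c2=4 → after 2×micro: 3; S1 reads c0=3 → after 3×micro: 5; S2 reads c0=3 → after 1×micro: 2 ⇒ (c0=3, c1=5, c2=2)
[Jacobi] macro 3: S0 reads c2=2 → after 2×micro: 1; S1 reads c0=3 → after 3×micro: 5; S2 reads c0=3 → after 1×micro: 2 ⇒ (c0=1, c1=5, c2=2)
[Gauss-Seidel] macro 1: S0 reads c2=1 → after 2×micro: 3; S1 reads c0=3 → after 3×micro: 5; S2 reads c0=3 → after 1×micro: 2 ⇒ (c0=3, c1=5, c2=2)
[Gauss-Seidel] macro 2: S0 reads c2=2 → after 2×micro: 1; S1 reads c0=1 → after 3×micro: 3; S2 reads c0=1 → after 1×micro: -1 ⇒ (c0=1, c1=3, c2=-1)
[Gauss-Seidel] macro 3: S0 reads c2=-1 → after 2×micro: 1; S1 reads c0=1 → after 3×micro: 3; S2 reads c0=1 → after 1×micro: -1 ⇒ (c0=1, c1=3, c2=-1)

first divergence at macro-step: 1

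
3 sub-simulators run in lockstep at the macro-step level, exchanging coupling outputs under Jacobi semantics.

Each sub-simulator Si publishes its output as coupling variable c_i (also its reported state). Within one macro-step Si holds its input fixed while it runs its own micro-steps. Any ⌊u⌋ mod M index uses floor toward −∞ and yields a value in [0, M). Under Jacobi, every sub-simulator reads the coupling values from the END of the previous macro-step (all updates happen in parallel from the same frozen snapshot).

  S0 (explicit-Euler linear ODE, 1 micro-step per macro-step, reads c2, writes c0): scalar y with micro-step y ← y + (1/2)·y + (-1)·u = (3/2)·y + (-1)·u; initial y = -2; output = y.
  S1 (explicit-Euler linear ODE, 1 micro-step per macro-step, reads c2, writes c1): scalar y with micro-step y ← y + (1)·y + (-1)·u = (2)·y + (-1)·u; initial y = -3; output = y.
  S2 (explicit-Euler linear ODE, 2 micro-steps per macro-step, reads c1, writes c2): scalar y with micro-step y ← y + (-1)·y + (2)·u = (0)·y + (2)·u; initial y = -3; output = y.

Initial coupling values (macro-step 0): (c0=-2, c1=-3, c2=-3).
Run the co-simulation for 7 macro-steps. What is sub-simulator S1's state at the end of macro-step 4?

S1 state at macro-step 4 = 12

macro 1: S0 reads c2=-3 → after 1×micro: 0; S1 reads c2=-3 → after 1×micro: -3; S2 reads c1=-3 → after 2×micro: -6 ⇒ (c0=0, c1=-3, c2=-6)
macro 2: S0 reads c2=-6 → after 1×micro: 6; S1 reads c2=-6 → after 1×micro: 0; S2 reads c1=-3 → after 2×micro: -6 ⇒ (c0=6, c1=0, c2=-6)
macro 3: S0 reads c2=-6 → after 1×micro: 15; S1 reads c2=-6 → after 1×micro: 6; S2 reads c1=0 → after 2×micro: 0 ⇒ (c0=15, c1=6, c2=0)
macro 4: S0 reads c2=0 → after 1×micro: 45/2; S1 reads c2=0 → after 1×micro: 12; S2 reads c1=6 → after 2×micro: 12 ⇒ (c0=45/2, c1=12, c2=12)
macro 5: S0 reads c2=12 → after 1×micro: 87/4; S1 reads c2=12 → after 1×micro: 12; S2 reads c1=12 → after 2×micro: 24 ⇒ (c0=87/4, c1=12, c2=24)
macro 6: S0 reads c2=24 → after 1×micro: 69/8; S1 reads c2=24 → after 1×micro: 0; S2 reads c1=12 → after 2×micro: 24 ⇒ (c0=69/8, c1=0, c2=24)
macro 7: S0 reads c2=24 → after 1×micro: -177/16; S1 reads c2=24 → after 1×micro: -24; S2 reads c1=0 → after 2×micro: 0 ⇒ (c0=-177/16, c1=-24, c2=0)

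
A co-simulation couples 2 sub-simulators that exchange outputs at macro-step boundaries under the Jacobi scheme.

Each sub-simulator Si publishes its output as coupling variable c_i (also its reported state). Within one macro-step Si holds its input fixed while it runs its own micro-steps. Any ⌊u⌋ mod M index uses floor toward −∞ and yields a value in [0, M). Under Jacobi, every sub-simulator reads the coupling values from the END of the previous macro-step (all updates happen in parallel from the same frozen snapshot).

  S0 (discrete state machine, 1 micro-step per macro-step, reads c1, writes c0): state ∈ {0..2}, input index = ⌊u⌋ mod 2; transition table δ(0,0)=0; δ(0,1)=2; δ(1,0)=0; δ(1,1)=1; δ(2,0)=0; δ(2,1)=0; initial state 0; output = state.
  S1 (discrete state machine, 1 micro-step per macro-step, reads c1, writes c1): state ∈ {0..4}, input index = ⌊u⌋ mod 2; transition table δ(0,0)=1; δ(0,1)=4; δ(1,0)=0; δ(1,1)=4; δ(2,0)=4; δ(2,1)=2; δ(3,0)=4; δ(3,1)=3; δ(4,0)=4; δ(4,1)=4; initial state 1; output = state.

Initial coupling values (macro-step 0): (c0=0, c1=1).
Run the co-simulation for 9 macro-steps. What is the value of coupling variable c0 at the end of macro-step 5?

macro 1: S0 reads c1=1 → after 1×micro: 2; S1 reads c1=1 → after 1×micro: 4 ⇒ (c0=2, c1=4)
macro 2: S0 reads c1=4 → after 1×micro: 0; S1 reads c1=4 → after 1×micro: 4 ⇒ (c0=0, c1=4)
macro 3: S0 reads c1=4 → after 1×micro: 0; S1 reads c1=4 → after 1×micro: 4 ⇒ (c0=0, c1=4)
macro 4: S0 reads c1=4 → after 1×micro: 0; S1 reads c1=4 → after 1×micro: 4 ⇒ (c0=0, c1=4)
macro 5: S0 reads c1=4 → after 1×micro: 0; S1 reads c1=4 → after 1×micro: 4 ⇒ (c0=0, c1=4)
macro 6: S0 reads c1=4 → after 1×micro: 0; S1 reads c1=4 → after 1×micro: 4 ⇒ (c0=0, c1=4)
macro 7: S0 reads c1=4 → after 1×micro: 0; S1 reads c1=4 → after 1×micro: 4 ⇒ (c0=0, c1=4)
macro 8: S0 reads c1=4 → after 1×micro: 0; S1 reads c1=4 → after 1×micro: 4 ⇒ (c0=0, c1=4)
macro 9: S0 reads c1=4 → after 1×micro: 0; S1 reads c1=4 → after 1×micro: 4 ⇒ (c0=0, c1=4)

c0 at macro-step 5 = 0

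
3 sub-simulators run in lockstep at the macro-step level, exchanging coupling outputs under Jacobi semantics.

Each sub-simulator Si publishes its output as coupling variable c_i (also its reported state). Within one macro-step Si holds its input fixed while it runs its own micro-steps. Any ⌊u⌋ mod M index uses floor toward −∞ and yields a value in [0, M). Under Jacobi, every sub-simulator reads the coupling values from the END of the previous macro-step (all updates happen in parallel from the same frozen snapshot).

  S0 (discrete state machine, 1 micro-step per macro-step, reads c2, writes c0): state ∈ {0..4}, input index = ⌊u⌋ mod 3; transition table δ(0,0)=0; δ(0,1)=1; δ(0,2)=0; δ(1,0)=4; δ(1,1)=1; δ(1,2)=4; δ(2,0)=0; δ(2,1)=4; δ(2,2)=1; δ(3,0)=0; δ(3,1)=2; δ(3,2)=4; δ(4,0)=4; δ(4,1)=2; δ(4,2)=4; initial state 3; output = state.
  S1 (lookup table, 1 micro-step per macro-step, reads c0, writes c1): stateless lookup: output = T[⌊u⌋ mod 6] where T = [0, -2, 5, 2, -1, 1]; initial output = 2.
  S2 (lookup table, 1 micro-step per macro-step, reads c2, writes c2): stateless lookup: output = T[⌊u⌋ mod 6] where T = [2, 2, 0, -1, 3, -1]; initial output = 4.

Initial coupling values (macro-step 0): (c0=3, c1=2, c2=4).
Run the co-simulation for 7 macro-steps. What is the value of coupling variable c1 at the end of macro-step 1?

macro 1: S0 reads c2=4 → after 1×micro: 2; S1 reads c0=3 → after 1×micro: 2; S2 reads c2=4 → after 1×micro: 3 ⇒ (c0=2, c1=2, c2=3)
macro 2: S0 reads c2=3 → after 1×micro: 0; S1 reads c0=2 → after 1×micro: 5; S2 reads c2=3 → after 1×micro: -1 ⇒ (c0=0, c1=5, c2=-1)
macro 3: S0 reads c2=-1 → after 1×micro: 0; S1 reads c0=0 → after 1×micro: 0; S2 reads c2=-1 → after 1×micro: -1 ⇒ (c0=0, c1=0, c2=-1)
macro 4: S0 reads c2=-1 → after 1×micro: 0; S1 reads c0=0 → after 1×micro: 0; S2 reads c2=-1 → after 1×micro: -1 ⇒ (c0=0, c1=0, c2=-1)
macro 5: S0 reads c2=-1 → after 1×micro: 0; S1 reads c0=0 → after 1×micro: 0; S2 reads c2=-1 → after 1×micro: -1 ⇒ (c0=0, c1=0, c2=-1)
macro 6: S0 reads c2=-1 → after 1×micro: 0; S1 reads c0=0 → after 1×micro: 0; S2 reads c2=-1 → after 1×micro: -1 ⇒ (c0=0, c1=0, c2=-1)
macro 7: S0 reads c2=-1 → after 1×micro: 0; S1 reads c0=0 → after 1×micro: 0; S2 reads c2=-1 → after 1×micro: -1 ⇒ (c0=0, c1=0, c2=-1)

c1 at macro-step 1 = 2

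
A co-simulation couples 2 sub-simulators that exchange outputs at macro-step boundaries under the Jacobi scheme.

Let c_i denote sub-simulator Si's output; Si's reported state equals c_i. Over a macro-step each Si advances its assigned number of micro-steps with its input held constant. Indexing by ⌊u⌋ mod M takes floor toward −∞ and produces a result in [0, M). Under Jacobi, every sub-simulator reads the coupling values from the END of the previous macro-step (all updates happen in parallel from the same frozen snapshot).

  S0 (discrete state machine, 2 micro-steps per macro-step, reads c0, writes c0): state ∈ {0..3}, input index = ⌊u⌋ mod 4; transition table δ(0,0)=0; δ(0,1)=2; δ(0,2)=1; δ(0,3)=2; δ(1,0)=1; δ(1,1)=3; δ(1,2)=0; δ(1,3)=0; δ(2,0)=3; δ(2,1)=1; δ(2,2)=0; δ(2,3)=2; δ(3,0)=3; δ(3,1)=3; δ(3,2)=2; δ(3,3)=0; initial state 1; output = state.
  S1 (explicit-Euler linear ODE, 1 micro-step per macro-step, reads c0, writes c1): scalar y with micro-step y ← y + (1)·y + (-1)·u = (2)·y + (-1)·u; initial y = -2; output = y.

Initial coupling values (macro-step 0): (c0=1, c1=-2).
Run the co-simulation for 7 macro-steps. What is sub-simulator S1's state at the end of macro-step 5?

macro 1: S0 reads c0=1 → after 2×micro: 3; S1 reads c0=1 → after 1×micro: -5 ⇒ (c0=3, c1=-5)
macro 2: S0 reads c0=3 → after 2×micro: 2; S1 reads c0=3 → after 1×micro: -13 ⇒ (c0=2, c1=-13)
macro 3: S0 reads c0=2 → after 2×micro: 1; S1 reads c0=2 → after 1×micro: -28 ⇒ (c0=1, c1=-28)
macro 4: S0 reads c0=1 → after 2×micro: 3; S1 reads c0=1 → after 1×micro: -57 ⇒ (c0=3, c1=-57)
macro 5: S0 reads c0=3 → after 2×micro: 2; S1 reads c0=3 → after 1×micro: -117 ⇒ (c0=2, c1=-117)
macro 6: S0 reads c0=2 → after 2×micro: 1; S1 reads c0=2 → after 1×micro: -236 ⇒ (c0=1, c1=-236)
macro 7: S0 reads c0=1 → after 2×micro: 3; S1 reads c0=1 → after 1×micro: -473 ⇒ (c0=3, c1=-473)

S1 state at macro-step 5 = -117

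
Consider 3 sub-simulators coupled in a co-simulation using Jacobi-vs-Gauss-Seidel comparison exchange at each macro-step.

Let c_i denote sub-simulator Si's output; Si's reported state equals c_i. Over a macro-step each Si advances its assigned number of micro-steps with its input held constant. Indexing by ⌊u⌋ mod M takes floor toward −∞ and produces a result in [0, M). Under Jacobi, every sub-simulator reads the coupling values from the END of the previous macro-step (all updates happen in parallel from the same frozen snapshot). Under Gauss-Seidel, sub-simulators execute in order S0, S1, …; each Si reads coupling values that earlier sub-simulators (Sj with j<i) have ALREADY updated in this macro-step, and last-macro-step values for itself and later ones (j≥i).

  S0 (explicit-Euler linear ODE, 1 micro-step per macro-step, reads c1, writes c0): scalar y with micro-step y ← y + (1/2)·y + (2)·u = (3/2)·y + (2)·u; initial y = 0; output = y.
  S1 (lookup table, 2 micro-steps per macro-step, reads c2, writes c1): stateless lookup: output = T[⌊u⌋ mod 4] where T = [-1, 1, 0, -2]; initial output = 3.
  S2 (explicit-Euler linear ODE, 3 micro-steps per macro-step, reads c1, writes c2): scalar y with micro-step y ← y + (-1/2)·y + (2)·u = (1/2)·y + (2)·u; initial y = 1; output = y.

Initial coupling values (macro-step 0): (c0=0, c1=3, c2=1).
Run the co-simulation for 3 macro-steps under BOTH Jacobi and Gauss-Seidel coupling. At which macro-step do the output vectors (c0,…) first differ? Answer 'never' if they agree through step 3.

[Jacobi] macro 1: S0 reads c1=3 → after 1×micro: 6; S1 reads c2=1 → after 2×micro: 1; S2 reads c1=3 → after 3×micro: 85/8 ⇒ (c0=6, c1=1, c2=85/8)
[Jacobi] macro 2: S0 reads c1=1 → after 1×micro: 11; S1 reads c2=85/8 → after 2×micro: 0; S2 reads c1=1 → after 3×micro: 309/64 ⇒ (c0=11, c1=0, c2=309/64)
[Jacobi] macro 3: S0 reads c1=0 → after 1×micro: 33/2; S1 reads c2=309/64 → after 2×micro: -1; S2 reads c1=0 → after 3×micro: 309/512 ⇒ (c0=33/2, c1=-1, c2=309/512)
[Gauss-Seidel] macro 1: S0 reads c1=3 → after 1×micro: 6; S1 reads c2=1 → after 2×micro: 1; S2 reads c1=1 → after 3×micro: 29/8 ⇒ (c0=6, c1=1, c2=29/8)
[Gauss-Seidel] macro 2: S0 reads c1=1 → after 1×micro: 11; S1 reads c2=29/8 → after 2×micro: -2; S2 reads c1=-2 → after 3×micro: -419/64 ⇒ (c0=11, c1=-2, c2=-419/64)
[Gauss-Seidel] macro 3: S0 reads c1=-2 → after 1×micro: 25/2; S1 reads c2=-419/64 → after 2×micro: 1; S2 reads c1=1 → after 3×micro: 1373/512 ⇒ (c0=25/2, c1=1, c2=1373/512)

first divergence at macro-step: 1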